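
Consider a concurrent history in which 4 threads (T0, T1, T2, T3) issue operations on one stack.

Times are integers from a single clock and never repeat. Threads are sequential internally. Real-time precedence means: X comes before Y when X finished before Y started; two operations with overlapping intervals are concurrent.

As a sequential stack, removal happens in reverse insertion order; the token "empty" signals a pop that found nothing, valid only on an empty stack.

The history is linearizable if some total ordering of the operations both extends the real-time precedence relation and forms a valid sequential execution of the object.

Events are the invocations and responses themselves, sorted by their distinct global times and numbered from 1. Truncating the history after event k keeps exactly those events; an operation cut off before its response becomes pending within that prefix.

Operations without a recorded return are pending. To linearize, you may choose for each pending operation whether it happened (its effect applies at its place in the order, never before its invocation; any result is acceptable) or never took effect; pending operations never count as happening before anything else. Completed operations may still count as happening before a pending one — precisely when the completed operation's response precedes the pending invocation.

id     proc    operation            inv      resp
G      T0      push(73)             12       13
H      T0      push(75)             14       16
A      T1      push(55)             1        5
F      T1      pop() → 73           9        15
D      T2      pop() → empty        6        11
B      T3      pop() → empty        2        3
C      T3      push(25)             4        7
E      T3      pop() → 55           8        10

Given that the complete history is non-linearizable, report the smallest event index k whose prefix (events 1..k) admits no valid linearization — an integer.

15

a valid linearization of events 1..14 exists, for instance B, A, C, F, E, D, G:
1. B pop() → empty, leaving stack <>
2. A push(55), leaving stack <55>
3. C push(25), leaving stack <55,25>
4. F pop() (pending, included), leaving stack <55>
5. E pop() → 55, leaving stack <>
6. D pop() → empty, leaving stack <>
7. G push(73), leaving stack <73>
with event 15 included (F responding at time 15), all real-time-consistent orders fail
including or dropping the 1 pending operation (H) in any combination fails
sample order A, B, C, D, E, F, G (pending dropped) stalls at step 2 — B pop() → empty has no legal effect
sample order A, B, C, D, E, G, F (pending dropped) stalls at step 2 — B pop() → empty has no legal effect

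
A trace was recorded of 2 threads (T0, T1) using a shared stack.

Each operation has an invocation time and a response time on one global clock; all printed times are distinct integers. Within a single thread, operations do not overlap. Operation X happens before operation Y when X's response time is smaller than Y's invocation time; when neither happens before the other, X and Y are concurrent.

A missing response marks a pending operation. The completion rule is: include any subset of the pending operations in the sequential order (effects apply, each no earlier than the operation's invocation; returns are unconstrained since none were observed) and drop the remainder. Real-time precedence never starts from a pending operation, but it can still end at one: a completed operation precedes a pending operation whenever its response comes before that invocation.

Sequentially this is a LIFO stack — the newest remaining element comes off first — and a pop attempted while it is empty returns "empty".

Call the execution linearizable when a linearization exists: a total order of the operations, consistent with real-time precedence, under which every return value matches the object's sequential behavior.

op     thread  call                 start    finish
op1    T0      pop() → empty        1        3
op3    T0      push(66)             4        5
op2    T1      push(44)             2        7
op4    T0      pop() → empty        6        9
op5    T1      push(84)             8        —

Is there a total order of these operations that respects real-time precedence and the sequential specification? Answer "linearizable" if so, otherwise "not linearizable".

prefix check: 1..8 passes, 1..9 fails once op4's time-9 response joins
every one of the 4 real-time-consistent orders over 4 completed stack ops fails the sequential spec
no completion choice of the 1 pending operation (op5) rescues it — every subset was tried
take op1, op2, op3, op4 (pending dropped): step 4 already fails, because op4 pop() → empty cannot occur there
take op1, op3, op2, op4 (pending dropped): step 4 already fails, because op4 pop() → empty cannot occur there

not linearizable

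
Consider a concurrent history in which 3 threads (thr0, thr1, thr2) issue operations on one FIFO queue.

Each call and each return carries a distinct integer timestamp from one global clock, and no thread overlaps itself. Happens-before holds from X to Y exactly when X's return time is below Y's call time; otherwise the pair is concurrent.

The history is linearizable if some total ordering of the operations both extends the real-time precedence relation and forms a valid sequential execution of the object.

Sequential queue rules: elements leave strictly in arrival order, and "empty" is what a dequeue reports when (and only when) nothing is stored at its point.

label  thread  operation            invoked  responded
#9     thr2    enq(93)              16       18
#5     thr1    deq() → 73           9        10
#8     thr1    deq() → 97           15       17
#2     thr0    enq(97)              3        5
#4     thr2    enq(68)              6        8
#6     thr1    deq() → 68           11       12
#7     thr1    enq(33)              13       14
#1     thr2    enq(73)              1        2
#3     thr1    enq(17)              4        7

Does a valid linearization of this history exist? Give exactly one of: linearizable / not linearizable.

already the first 12 events (up to #6's response at time 12) admit no linearization; the first 11 still do
the 6 completed operations admit 3 real-time orders; each fails the FIFO queue replay
e.g. #1, #2, #3, #4, #5, #6: illegal at step 6, since #6 deq() → 68 cannot apply there
e.g. #1, #2, #4, #3, #5, #6: illegal at step 6, since #6 deq() → 68 cannot apply there

not linearizable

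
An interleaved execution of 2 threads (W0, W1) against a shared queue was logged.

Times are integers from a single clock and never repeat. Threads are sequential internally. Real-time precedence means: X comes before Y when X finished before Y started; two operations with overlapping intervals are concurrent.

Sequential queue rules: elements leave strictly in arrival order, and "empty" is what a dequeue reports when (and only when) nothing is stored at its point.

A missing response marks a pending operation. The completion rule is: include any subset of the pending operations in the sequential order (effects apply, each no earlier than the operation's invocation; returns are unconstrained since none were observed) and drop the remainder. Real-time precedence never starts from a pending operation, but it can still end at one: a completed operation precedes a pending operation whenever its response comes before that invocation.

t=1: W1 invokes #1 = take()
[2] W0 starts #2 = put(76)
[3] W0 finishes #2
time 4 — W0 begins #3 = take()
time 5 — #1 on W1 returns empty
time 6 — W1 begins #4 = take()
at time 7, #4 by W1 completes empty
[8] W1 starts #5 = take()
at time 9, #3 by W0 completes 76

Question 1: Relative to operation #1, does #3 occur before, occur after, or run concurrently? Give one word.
concurrent

#3 spans [4,9], #1 spans [1,5]
the intervals overlap in both directions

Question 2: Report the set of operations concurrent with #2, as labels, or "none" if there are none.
#1

overlap test against #2 [2,3]: concurrent iff the interval meets 2..3
#1 [1,5]: concurrent
#3 [4,9]: after
#4 [6,7]: after
#5 [8,…): after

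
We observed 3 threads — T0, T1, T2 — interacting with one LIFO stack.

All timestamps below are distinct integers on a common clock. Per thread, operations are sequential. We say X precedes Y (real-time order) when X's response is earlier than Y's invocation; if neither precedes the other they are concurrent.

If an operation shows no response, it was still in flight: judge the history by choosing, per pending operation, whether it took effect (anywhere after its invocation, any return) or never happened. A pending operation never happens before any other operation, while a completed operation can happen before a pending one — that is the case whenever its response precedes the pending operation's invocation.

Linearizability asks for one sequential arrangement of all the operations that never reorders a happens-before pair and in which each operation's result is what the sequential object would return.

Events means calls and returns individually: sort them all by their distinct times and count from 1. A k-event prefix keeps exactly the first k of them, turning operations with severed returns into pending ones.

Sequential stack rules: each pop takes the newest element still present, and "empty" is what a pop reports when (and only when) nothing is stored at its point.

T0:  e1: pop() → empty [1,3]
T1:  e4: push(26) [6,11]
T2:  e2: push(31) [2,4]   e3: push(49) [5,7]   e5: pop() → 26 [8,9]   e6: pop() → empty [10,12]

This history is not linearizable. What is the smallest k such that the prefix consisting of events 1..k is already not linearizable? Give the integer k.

events 1..11 are still linearizable — one witness is e1, e2, e3, e4, e5:
1. e1 pop() → empty, leaving stack <>
2. e2 push(31), leaving stack <31>
3. e3 push(49), leaving stack <31,49>
4. e4 push(26), leaving stack <31,49,26>
5. e5 pop() → 26, leaving stack <31,49>
once event 12 joins (e6's response, time 12), exhaustive search finds no witness
one such order, e1, e2, e3, e4, e5, e6, breaks at step 6 where e6 pop() → empty is illegal
one such order, e1, e2, e3, e5, e4, e6, breaks at step 4 where e5 pop() → 26 is illegal

12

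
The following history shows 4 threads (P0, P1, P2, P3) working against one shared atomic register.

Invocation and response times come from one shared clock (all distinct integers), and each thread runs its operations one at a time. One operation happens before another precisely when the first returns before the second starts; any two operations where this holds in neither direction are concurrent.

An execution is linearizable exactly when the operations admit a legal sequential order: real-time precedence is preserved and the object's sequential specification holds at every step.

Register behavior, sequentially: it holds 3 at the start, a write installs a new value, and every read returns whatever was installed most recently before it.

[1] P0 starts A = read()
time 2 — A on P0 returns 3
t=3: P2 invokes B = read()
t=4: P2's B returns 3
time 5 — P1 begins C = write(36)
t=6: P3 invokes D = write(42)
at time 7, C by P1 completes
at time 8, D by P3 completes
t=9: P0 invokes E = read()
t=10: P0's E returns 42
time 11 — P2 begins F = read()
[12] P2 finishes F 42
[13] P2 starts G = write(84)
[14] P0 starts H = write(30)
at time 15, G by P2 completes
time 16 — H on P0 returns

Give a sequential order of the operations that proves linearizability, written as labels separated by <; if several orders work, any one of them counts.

A < B < C < D < E < F < G < H

step 1: A read() → 3 — value 3
step 2: B read() → 3 — value 3
step 3: C write(36) — value 36
step 4: D write(42) — value 42
step 5: E read() → 42 — value 42
step 6: F read() → 42 — value 42
step 7: G write(84) — value 84
step 8: H write(30) — value 30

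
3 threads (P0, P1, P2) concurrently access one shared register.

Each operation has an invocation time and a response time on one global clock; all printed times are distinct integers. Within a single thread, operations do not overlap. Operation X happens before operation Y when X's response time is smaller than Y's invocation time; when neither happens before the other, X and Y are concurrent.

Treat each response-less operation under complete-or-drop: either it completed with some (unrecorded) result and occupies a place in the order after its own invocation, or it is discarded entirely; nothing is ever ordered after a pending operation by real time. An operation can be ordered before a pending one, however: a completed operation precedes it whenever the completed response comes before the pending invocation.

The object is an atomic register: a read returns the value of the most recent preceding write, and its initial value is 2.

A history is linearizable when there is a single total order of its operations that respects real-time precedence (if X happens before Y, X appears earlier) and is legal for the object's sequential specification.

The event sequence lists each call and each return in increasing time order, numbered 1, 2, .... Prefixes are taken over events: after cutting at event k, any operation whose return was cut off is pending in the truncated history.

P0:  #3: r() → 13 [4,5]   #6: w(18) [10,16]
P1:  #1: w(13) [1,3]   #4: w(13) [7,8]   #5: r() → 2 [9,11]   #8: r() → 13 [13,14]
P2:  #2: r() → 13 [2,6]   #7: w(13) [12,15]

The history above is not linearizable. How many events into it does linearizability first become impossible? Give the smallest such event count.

events 1..10 are linearizable, e.g. via #1, #2, #3, #4:
after step 1 (#1 w(13)): value 13
after step 2 (#2 r() → 13): value 13
after step 3 (#3 r() → 13): value 13
after step 4 (#4 w(13)): value 13
include event 11 — #5 responding at 11 — and every candidate order breaks
completion choices over the 1 pending operation (#6) were checked; none helps
sample order #1, #2, #3, #4, #5 (pending dropped) stalls at step 5 — #5 r() → 2 has no legal effect
sample order #1, #3, #2, #4, #5 (pending dropped) stalls at step 5 — #5 r() → 2 has no legal effect

11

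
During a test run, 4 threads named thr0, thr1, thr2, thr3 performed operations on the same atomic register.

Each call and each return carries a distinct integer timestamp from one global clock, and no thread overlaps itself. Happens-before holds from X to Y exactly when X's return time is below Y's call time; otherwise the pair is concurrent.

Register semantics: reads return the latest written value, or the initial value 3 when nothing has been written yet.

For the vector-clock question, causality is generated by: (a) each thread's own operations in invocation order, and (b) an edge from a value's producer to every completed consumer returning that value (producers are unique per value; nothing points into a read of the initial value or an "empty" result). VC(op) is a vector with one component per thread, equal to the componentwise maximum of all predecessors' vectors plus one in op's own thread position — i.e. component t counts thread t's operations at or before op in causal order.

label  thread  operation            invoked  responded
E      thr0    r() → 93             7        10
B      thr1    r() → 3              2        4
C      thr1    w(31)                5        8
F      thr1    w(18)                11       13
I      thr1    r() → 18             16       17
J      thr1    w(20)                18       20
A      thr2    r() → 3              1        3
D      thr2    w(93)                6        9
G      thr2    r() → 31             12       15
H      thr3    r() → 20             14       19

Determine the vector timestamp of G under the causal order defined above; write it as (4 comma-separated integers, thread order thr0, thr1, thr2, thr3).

invoked at 1, A has no predecessors; its own thr2 bump gives (0, 0, 1, 0)
invoked at 2, B has no predecessors; its own thr1 bump gives (0, 1, 0, 0)
from VC(A)=(0, 0, 1, 0), D (invoked 6) maxes components and bumps thr2 → (0, 0, 2, 0)
from VC(B)=(0, 1, 0, 0), C (invoked 5) maxes components and bumps thr1 → (0, 2, 0, 0)
from VC(C)=(0, 2, 0, 0), F (invoked 11) maxes components and bumps thr1 → (0, 3, 0, 0)
from VC(D)=(0, 0, 2, 0), E (invoked 7) maxes components and bumps thr0 → (1, 0, 2, 0)
from VC(F)=(0, 3, 0, 0), I (invoked 16) maxes components and bumps thr1 → (0, 4, 0, 0)
from VC(C)=(0, 2, 0, 0), VC(D)=(0, 0, 2, 0), G (invoked 12) maxes components and bumps thr2 → (0, 2, 3, 0)
from VC(I)=(0, 4, 0, 0), J (invoked 18) maxes components and bumps thr1 → (0, 5, 0, 0)
from VC(J)=(0, 5, 0, 0), H (invoked 14) maxes components and bumps thr3 → (0, 5, 0, 1)
target: VC(G) = (0, 2, 3, 0)

(0, 2, 3, 0)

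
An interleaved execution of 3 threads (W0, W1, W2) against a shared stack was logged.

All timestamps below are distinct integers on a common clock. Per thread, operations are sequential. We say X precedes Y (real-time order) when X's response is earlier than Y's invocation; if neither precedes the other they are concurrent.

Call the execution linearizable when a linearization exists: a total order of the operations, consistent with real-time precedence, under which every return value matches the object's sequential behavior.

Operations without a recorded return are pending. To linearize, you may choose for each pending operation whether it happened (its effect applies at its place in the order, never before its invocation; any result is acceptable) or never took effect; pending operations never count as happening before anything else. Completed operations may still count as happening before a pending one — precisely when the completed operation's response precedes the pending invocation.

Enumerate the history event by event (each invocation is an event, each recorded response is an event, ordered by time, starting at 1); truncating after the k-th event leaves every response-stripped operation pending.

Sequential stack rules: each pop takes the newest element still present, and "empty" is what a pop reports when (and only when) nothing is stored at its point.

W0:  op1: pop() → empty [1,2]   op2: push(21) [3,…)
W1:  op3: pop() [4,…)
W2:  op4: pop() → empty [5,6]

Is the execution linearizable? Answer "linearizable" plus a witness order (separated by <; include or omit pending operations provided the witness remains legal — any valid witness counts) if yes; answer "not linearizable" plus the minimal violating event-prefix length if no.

linearizable — witness: op1 < op2 < op3 < op4

after step 1 (op1 pop() → empty): stack <>
after step 2 (op2 push(21) (pending, included)): stack <21>
after step 3 (op3 pop() (pending, included)): stack <>
after step 4 (op4 pop() → empty): stack <>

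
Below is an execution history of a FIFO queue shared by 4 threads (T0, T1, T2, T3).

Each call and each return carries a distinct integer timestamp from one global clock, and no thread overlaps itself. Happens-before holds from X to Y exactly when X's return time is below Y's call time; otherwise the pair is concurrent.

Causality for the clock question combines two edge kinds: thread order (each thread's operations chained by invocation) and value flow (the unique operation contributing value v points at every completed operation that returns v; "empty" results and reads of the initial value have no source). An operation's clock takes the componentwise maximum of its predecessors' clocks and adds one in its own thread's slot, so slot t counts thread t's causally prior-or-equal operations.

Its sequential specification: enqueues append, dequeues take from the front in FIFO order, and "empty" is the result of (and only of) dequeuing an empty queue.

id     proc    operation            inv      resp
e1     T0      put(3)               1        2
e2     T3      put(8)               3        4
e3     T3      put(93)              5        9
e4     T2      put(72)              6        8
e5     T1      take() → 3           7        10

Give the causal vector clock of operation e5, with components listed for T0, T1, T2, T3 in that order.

(1, 1, 0, 0)

VC(e2, invoked at 3): no causal predecessors; +1 on T3 → (0, 0, 0, 1)
VC(e4, invoked at 6): no causal predecessors; +1 on T2 → (0, 0, 1, 0)
VC(e1, invoked at 1): no causal predecessors; +1 on T0 → (1, 0, 0, 0)
e3, invoked 5, takes VC(e2)=(0, 0, 0, 1) under max, adds 1 for T3 → (0, 0, 0, 2)
e5, invoked 7, takes VC(e1)=(1, 0, 0, 0) under max, adds 1 for T1 → (1, 1, 0, 0)
target: VC(e5) = (1, 1, 0, 0)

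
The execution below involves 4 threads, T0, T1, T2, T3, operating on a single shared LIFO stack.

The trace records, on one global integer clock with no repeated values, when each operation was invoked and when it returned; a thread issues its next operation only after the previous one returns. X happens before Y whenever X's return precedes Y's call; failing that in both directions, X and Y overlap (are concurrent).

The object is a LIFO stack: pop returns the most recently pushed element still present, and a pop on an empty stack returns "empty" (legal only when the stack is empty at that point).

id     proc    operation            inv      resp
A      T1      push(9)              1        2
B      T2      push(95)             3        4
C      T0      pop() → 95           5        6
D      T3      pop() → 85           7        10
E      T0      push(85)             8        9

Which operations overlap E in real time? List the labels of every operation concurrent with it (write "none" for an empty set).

E runs from 8 to 9; window-overlapping ops are concurrent
A [1,2]: before
B [3,4]: before
C [5,6]: before
D [7,10]: concurrent

D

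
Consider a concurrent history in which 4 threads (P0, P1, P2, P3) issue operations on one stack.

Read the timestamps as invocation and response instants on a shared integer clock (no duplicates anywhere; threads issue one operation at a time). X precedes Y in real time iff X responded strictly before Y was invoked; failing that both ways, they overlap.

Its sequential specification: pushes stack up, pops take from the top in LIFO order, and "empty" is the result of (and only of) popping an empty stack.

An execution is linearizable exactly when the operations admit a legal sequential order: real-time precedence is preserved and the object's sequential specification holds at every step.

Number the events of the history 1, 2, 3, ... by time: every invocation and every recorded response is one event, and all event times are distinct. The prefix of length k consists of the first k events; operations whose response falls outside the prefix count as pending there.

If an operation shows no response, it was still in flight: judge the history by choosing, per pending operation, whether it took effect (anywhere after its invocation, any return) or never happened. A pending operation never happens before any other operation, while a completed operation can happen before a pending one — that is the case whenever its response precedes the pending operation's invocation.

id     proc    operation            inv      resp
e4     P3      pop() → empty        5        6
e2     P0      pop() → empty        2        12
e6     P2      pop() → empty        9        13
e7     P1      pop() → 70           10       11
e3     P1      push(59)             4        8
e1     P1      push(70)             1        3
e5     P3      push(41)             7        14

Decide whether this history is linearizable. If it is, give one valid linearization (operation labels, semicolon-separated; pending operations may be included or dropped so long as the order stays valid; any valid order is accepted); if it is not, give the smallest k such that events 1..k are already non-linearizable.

not linearizable — minimal violating prefix: 11 events

already the first 11 events (up to e7's response at time 11) admit no linearization; the first 10 still do
checked exhaustively: 2 real-time-consistent orders of 4 completed operations, zero legal stack replays
include/drop combinations of the 3 pending operations (e2, e5, e6) were all tried; none helps
e.g. e1, e3, e4, e7 (pending dropped): illegal at step 3, since e4 pop() → empty cannot apply there
e.g. e1, e4, e3, e7 (pending dropped): illegal at step 2, since e4 pop() → empty cannot apply there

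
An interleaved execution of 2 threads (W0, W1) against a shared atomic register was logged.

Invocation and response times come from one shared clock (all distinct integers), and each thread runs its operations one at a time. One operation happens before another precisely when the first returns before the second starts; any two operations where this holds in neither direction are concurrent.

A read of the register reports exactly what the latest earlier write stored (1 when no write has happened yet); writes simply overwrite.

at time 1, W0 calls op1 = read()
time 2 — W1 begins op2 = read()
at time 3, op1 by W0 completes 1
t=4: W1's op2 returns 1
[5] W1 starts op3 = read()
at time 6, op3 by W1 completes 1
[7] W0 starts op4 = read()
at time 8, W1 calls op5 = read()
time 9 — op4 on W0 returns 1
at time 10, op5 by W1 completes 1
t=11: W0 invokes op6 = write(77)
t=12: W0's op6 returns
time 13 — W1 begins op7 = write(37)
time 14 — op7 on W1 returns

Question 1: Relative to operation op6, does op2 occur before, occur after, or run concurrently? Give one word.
before

op2 spans [2,4], op6 spans [11,12]
resp(op2)=4 < inv(op6)=11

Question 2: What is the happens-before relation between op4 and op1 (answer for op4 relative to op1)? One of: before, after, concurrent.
after

op4 spans [7,9], op1 spans [1,3]
resp(op1)=3 < inv(op4)=7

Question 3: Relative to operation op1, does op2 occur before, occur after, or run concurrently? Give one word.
concurrent

op2 spans [2,4], op1 spans [1,3]
the intervals overlap in both directions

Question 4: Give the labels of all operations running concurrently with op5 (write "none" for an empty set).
op4

op5 spans [8,10]: anything still running between times 8 and 10 counts as concurrent
op1 [1,3]: before
op2 [2,4]: before
op3 [5,6]: before
op4 [7,9]: concurrent
op6 [11,12]: after
op7 [13,14]: after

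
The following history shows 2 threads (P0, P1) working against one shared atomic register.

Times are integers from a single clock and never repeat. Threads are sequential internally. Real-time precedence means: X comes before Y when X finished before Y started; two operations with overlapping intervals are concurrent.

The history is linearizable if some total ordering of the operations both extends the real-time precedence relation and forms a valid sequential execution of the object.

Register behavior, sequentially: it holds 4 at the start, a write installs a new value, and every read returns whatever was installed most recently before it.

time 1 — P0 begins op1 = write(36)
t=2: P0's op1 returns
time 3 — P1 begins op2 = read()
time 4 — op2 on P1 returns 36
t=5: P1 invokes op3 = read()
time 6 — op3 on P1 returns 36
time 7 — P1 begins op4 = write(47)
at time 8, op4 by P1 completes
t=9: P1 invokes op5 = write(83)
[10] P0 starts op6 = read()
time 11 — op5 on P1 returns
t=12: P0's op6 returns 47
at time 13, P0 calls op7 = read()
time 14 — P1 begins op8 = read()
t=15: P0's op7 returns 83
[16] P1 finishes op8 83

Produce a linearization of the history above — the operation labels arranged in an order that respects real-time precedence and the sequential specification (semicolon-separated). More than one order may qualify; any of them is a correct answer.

after step 1 (op1 write(36)): value 36
after step 2 (op2 read() → 36): value 36
after step 3 (op3 read() → 36): value 36
after step 4 (op4 write(47)): value 47
after step 5 (op6 read() → 47): value 47
after step 6 (op5 write(83)): value 83
after step 7 (op7 read() → 83): value 83
after step 8 (op8 read() → 83): value 83

op1; op2; op3; op4; op6; op5; op7; op8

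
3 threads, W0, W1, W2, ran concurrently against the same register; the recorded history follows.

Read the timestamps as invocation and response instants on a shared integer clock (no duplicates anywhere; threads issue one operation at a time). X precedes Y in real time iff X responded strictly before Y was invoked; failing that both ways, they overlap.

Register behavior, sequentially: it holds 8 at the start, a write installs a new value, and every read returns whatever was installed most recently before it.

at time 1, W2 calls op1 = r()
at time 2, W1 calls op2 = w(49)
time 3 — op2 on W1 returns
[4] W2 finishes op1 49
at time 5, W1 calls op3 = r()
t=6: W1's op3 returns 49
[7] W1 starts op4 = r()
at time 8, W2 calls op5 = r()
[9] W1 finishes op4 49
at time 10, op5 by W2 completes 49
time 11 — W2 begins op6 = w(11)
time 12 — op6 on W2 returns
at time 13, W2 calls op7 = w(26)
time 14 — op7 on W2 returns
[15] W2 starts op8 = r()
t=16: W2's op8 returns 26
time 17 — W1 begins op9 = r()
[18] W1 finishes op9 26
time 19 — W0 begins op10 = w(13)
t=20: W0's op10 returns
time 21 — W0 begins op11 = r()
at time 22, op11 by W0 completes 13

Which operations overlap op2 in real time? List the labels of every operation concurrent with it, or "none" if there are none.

concurrent with op2 ([2,3]): every op whose interval crosses 2..3
op1 [1,4]: concurrent
op3 [5,6]: after
op4 [7,9]: after
op5 [8,10]: after
op6 [11,12]: after
op7 [13,14]: after
op8 [15,16]: after
op9 [17,18]: after
op10 [19,20]: after
op11 [21,22]: after

op1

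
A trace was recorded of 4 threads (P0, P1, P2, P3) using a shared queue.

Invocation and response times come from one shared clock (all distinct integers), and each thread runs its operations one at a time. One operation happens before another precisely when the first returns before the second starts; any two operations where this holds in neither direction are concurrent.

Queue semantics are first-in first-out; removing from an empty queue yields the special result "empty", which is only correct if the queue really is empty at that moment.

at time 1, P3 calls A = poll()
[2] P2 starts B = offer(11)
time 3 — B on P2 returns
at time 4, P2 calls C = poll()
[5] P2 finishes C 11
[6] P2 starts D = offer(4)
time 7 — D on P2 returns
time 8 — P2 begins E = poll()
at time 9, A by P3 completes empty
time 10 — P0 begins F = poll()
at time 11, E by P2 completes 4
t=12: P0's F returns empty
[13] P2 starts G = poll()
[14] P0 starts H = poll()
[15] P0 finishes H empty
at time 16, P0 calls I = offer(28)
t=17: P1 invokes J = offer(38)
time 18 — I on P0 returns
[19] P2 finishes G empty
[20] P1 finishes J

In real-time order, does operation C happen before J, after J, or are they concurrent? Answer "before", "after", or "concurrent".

C spans [4,5], J spans [17,20]
resp(C)=5 < inv(J)=17

before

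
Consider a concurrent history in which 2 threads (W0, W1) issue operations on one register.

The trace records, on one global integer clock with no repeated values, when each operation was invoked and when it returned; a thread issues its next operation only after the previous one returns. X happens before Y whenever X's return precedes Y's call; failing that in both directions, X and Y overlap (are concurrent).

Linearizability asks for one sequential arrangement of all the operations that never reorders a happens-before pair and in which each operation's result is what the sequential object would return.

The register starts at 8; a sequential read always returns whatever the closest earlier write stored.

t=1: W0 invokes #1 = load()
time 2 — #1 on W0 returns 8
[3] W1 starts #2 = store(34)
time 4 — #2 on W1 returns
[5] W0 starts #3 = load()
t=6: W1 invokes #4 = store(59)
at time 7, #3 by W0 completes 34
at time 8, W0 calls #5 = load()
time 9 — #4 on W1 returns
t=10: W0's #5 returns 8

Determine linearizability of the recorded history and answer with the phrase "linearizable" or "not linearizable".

the violation lands at event 10, #5's response at time 10: events 1..9 linearize, events 1..10 do not
real-time-consistent orders of the 5 completed operations: 3 — all fail the register replay
take #1, #2, #3, #4, #5: step 5 already fails, because #5 load() → 8 cannot occur there
take #1, #2, #3, #5, #4: step 4 already fails, because #5 load() → 8 cannot occur there

not linearizable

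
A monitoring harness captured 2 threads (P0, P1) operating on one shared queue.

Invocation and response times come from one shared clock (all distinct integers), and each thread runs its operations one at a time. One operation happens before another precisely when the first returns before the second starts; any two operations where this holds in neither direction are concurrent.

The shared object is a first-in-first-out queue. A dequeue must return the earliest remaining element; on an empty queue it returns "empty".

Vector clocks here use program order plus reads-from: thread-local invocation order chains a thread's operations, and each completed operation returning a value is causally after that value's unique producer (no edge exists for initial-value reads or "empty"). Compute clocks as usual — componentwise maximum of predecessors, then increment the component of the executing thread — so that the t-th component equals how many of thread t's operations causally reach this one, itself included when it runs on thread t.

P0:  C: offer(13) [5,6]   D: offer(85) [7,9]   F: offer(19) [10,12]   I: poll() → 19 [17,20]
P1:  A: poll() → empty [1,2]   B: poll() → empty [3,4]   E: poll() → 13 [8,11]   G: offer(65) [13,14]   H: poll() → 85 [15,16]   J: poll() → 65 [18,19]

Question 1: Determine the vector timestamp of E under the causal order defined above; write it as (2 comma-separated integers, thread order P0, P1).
(1, 3)

root op A, invoked 1: fresh clock plus P1's own tick → (0, 1)
root op C, invoked 5: fresh clock plus P0's own tick → (1, 0)
merge at B (invoked 3): VC(A)=(0, 1), own-thread bump on P1 → (0, 2)
merge at D (invoked 7): VC(C)=(1, 0), own-thread bump on P0 → (2, 0)
merge at F (invoked 10): VC(D)=(2, 0), own-thread bump on P0 → (3, 0)
merge at E (invoked 8): VC(B)=(0, 2), VC(C)=(1, 0), own-thread bump on P1 → (1, 3)
merge at I (invoked 17): VC(F)=(3, 0), own-thread bump on P0 → (4, 0)
merge at G (invoked 13): VC(E)=(1, 3), own-thread bump on P1 → (1, 4)
merge at H (invoked 15): VC(D)=(2, 0), VC(G)=(1, 4), own-thread bump on P1 → (2, 5)
merge at J (invoked 18): VC(G)=(1, 4), VC(H)=(2, 5), own-thread bump on P1 → (2, 6)
target: VC(E) = (1, 3)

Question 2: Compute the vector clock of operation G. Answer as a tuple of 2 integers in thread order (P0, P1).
(1, 4)

invoked at 1, A has no predecessors; its own P1 bump gives (0, 1)
invoked at 5, C has no predecessors; its own P0 bump gives (1, 0)
from VC(A)=(0, 1), B (invoked 3) maxes components and bumps P1 → (0, 2)
from VC(C)=(1, 0), D (invoked 7) maxes components and bumps P0 → (2, 0)
from VC(D)=(2, 0), F (invoked 10) maxes components and bumps P0 → (3, 0)
from VC(B)=(0, 2), VC(C)=(1, 0), E (invoked 8) maxes components and bumps P1 → (1, 3)
from VC(F)=(3, 0), I (invoked 17) maxes components and bumps P0 → (4, 0)
from VC(E)=(1, 3), G (invoked 13) maxes components and bumps P1 → (1, 4)
from VC(D)=(2, 0), VC(G)=(1, 4), H (invoked 15) maxes components and bumps P1 → (2, 5)
from VC(G)=(1, 4), VC(H)=(2, 5), J (invoked 18) maxes components and bumps P1 → (2, 6)
target: VC(G) = (1, 4)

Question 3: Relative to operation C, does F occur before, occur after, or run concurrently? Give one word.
after

F spans [10,12], C spans [5,6]
resp(C)=6 < inv(F)=10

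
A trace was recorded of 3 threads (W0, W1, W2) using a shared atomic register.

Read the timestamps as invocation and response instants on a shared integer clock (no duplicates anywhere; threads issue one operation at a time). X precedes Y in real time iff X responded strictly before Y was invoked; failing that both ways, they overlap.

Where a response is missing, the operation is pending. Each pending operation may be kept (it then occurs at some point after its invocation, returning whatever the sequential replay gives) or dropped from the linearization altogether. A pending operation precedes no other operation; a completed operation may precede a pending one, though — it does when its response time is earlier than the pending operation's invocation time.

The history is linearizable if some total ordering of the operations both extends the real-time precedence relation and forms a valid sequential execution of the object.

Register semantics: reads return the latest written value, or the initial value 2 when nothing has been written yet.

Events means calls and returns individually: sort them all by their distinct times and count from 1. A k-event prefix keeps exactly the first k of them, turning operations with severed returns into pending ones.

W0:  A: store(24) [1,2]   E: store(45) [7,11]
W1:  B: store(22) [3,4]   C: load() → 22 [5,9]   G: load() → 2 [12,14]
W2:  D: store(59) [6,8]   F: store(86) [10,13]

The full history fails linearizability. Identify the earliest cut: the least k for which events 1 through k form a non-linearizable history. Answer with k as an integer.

events 1..13 are linearizable; a witness order is A, B, C, D, E, F:
1. A store(24), leaving value 24
2. B store(22), leaving value 22
3. C load() → 22, leaving value 22
4. D store(59), leaving value 59
5. E store(45), leaving value 45
6. F store(86), leaving value 86
at event 14 (G's time-14 response) nothing linearizes any more
sample order A, B, C, D, E, F, G stalls at step 7 — G load() → 2 has no legal effect
sample order A, B, C, D, E, G, F stalls at step 6 — G load() → 2 has no legal effect

14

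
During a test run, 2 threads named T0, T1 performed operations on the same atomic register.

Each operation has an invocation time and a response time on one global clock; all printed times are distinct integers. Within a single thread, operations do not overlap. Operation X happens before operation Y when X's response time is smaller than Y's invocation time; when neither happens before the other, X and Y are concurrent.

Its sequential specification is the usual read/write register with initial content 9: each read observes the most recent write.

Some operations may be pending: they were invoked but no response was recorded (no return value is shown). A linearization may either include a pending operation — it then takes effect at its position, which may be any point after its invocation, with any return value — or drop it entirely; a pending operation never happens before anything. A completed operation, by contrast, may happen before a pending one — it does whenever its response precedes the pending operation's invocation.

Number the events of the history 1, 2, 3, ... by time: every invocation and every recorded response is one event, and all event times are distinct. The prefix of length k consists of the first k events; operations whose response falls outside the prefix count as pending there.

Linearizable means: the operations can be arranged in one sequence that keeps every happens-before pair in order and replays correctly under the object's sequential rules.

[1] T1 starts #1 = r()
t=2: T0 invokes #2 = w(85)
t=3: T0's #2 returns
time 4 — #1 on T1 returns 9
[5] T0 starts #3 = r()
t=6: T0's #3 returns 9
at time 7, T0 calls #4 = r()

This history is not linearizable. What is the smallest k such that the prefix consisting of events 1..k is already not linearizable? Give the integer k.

events 1..5 are linearizable, e.g. via #1, #2:
after step 1 (#1 r() → 9): value 9
after step 2 (#2 w(85)): value 85
adding event 6 (#3 responds at 6) leaves no legal real-time order
e.g. #1, #2, #3: illegal at step 3, since #3 r() → 9 cannot apply there
e.g. #2, #1, #3: illegal at step 2, since #1 r() → 9 cannot apply there

6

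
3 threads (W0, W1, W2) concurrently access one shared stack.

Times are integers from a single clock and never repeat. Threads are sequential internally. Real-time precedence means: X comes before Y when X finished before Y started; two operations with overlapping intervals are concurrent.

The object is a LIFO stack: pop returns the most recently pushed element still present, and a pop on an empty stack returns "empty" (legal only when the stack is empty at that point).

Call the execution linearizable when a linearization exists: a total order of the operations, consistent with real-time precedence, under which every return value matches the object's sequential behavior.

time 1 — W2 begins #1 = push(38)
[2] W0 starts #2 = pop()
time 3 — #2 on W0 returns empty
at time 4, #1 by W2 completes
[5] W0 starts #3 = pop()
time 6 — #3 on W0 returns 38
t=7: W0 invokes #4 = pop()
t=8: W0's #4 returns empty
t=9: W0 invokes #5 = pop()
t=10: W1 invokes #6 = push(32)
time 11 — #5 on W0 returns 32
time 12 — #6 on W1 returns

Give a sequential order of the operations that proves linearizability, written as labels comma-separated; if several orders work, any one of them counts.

after step 1 (#2 pop() → empty): stack <>
after step 2 (#1 push(38)): stack <38>
after step 3 (#3 pop() → 38): stack <>
after step 4 (#4 pop() → empty): stack <>
after step 5 (#6 push(32)): stack <32>
after step 6 (#5 pop() → 32): stack <>

#2, #1, #3, #4, #6, #5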